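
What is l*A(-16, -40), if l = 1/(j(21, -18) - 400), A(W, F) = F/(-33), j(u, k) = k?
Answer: -20/6897 ≈ -0.0028998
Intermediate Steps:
A(W, F) = -F/33 (A(W, F) = F*(-1/33) = -F/33)
l = -1/418 (l = 1/(-18 - 400) = 1/(-418) = -1/418 ≈ -0.0023923)
l*A(-16, -40) = -(-1)*(-40)/13794 = -1/418*40/33 = -20/6897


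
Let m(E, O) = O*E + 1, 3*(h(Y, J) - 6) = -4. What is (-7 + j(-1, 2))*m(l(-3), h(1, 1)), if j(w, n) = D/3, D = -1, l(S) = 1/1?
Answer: -374/9 ≈ -41.556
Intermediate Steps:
l(S) = 1
h(Y, J) = 14/3 (h(Y, J) = 6 + (⅓)*(-4) = 6 - 4/3 = 14/3)
j(w, n) = -⅓ (j(w, n) = -1/3 = -1*⅓ = -⅓)
m(E, O) = 1 + E*O (m(E, O) = E*O + 1 = 1 + E*O)
(-7 + j(-1, 2))*m(l(-3), h(1, 1)) = (-7 - ⅓)*(1 + 1*(14/3)) = -22*(1 + 14/3)/3 = -22/3*17/3 = -374/9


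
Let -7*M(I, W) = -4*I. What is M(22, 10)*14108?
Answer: 1241504/7 ≈ 1.7736e+5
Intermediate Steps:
M(I, W) = 4*I/7 (M(I, W) = -(-4)*I/7 = 4*I/7)
M(22, 10)*14108 = ((4/7)*22)*14108 = (88/7)*14108 = 1241504/7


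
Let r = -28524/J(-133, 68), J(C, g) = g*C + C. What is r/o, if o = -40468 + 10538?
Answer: -4754/45777935 ≈ -0.00010385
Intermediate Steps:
J(C, g) = C + C*g (J(C, g) = C*g + C = C + C*g)
o = -29930
r = 9508/3059 (r = -28524*(-1/(133*(1 + 68))) = -28524/((-133*69)) = -28524/(-9177) = -28524*(-1/9177) = 9508/3059 ≈ 3.1082)
r/o = (9508/3059)/(-29930) = (9508/3059)*(-1/29930) = -4754/45777935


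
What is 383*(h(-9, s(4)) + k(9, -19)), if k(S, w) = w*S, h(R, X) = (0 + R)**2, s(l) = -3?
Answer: -34470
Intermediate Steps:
h(R, X) = R**2
k(S, w) = S*w
383*(h(-9, s(4)) + k(9, -19)) = 383*((-9)**2 + 9*(-19)) = 383*(81 - 171) = 383*(-90) = -34470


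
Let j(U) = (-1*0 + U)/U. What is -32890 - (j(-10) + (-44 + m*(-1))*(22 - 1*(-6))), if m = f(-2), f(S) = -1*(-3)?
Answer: -31575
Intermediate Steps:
f(S) = 3
m = 3
j(U) = 1 (j(U) = (0 + U)/U = U/U = 1)
-32890 - (j(-10) + (-44 + m*(-1))*(22 - 1*(-6))) = -32890 - (1 + (-44 + 3*(-1))*(22 - 1*(-6))) = -32890 - (1 + (-44 - 3)*(22 + 6)) = -32890 - (1 - 47*28) = -32890 - (1 - 1316) = -32890 - 1*(-1315) = -32890 + 1315 = -31575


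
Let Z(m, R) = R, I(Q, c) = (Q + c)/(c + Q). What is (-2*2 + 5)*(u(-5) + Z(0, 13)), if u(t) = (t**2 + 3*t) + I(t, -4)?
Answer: 24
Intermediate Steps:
I(Q, c) = 1 (I(Q, c) = (Q + c)/(Q + c) = 1)
u(t) = 1 + t**2 + 3*t (u(t) = (t**2 + 3*t) + 1 = 1 + t**2 + 3*t)
(-2*2 + 5)*(u(-5) + Z(0, 13)) = (-2*2 + 5)*((1 + (-5)**2 + 3*(-5)) + 13) = (-4 + 5)*((1 + 25 - 15) + 13) = 1*(11 + 13) = 1*24 = 24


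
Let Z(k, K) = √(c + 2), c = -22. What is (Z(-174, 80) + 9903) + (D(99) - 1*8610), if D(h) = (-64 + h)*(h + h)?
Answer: 8223 + 2*I*√5 ≈ 8223.0 + 4.4721*I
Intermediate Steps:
Z(k, K) = 2*I*√5 (Z(k, K) = √(-22 + 2) = √(-20) = 2*I*√5)
D(h) = 2*h*(-64 + h) (D(h) = (-64 + h)*(2*h) = 2*h*(-64 + h))
(Z(-174, 80) + 9903) + (D(99) - 1*8610) = (2*I*√5 + 9903) + (2*99*(-64 + 99) - 1*8610) = (9903 + 2*I*√5) + (2*99*35 - 8610) = (9903 + 2*I*√5) + (6930 - 8610) = (9903 + 2*I*√5) - 1680 = 8223 + 2*I*√5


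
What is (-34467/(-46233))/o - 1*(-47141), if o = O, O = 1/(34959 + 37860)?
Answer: 521035814/5137 ≈ 1.0143e+5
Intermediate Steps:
O = 1/72819 ≈ 1.3733e-5
o = 1/72819 ≈ 1.3733e-5
(-34467/(-46233))/o - 1*(-47141) = (-34467/(-46233))/(1/72819) - 1*(-47141) = -34467*(-1/46233)*72819 + 47141 = (11489/15411)*72819 + 47141 = 278872497/5137 + 47141 = 521035814/5137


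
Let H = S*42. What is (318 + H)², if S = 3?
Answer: 197136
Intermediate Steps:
H = 126 (H = 3*42 = 126)
(318 + H)² = (318 + 126)² = 444² = 197136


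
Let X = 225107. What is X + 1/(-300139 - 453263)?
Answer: 169596064013/753402 ≈ 2.2511e+5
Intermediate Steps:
X + 1/(-300139 - 453263) = 225107 + 1/(-300139 - 453263) = 225107 + 1/(-753402) = 225107 - 1/753402 = 169596064013/753402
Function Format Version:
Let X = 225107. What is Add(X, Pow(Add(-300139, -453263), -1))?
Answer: Rational(169596064013, 753402) ≈ 2.2511e+5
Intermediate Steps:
Add(X, Pow(Add(-300139, -453263), -1)) = Add(225107, Pow(Add(-300139, -453263), -1)) = Add(225107, Pow(-753402, -1)) = Add(225107, Rational(-1, 753402)) = Rational(169596064013, 753402)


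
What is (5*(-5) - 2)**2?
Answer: 729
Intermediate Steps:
(5*(-5) - 2)**2 = (-25 - 2)**2 = (-27)**2 = 729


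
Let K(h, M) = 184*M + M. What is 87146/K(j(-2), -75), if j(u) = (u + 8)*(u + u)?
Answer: -87146/13875 ≈ -6.2808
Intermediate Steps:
j(u) = 2*u*(8 + u) (j(u) = (8 + u)*(2*u) = 2*u*(8 + u))
K(h, M) = 185*M
87146/K(j(-2), -75) = 87146/((185*(-75))) = 87146/(-13875) = 87146*(-1/13875) = -87146/13875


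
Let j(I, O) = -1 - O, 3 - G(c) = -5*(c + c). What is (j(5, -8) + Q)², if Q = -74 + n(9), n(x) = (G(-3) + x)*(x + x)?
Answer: 152881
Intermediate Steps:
G(c) = 3 + 10*c (G(c) = 3 - (-5)*(c + c) = 3 - (-5)*2*c = 3 - (-10)*c = 3 + 10*c)
n(x) = 2*x*(-27 + x) (n(x) = ((3 + 10*(-3)) + x)*(x + x) = ((3 - 30) + x)*(2*x) = (-27 + x)*(2*x) = 2*x*(-27 + x))
Q = -398 (Q = -74 + 2*9*(-27 + 9) = -74 + 2*9*(-18) = -74 - 324 = -398)
(j(5, -8) + Q)² = ((-1 - 1*(-8)) - 398)² = ((-1 + 8) - 398)² = (7 - 398)² = (-391)² = 152881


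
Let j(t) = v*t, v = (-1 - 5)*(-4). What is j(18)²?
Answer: 186624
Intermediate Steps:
v = 24 (v = -6*(-4) = 24)
j(t) = 24*t
j(18)² = (24*18)² = 432² = 186624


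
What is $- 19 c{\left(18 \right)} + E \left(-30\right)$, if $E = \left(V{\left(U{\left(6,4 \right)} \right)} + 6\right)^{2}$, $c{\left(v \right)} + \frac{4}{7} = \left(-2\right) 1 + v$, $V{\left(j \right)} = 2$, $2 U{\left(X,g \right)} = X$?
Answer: $- \frac{15492}{7} \approx -2213.1$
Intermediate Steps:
$U{\left(X,g \right)} = \frac{X}{2}$
$c{\left(v \right)} = - \frac{18}{7} + v$ ($c{\left(v \right)} = - \frac{4}{7} + \left(\left(-2\right) 1 + v\right) = - \frac{4}{7} + \left(-2 + v\right) = - \frac{18}{7} + v$)
$E = 64$ ($E = \left(2 + 6\right)^{2} = 8^{2} = 64$)
$- 19 c{\left(18 \right)} + E \left(-30\right) = - 19 \left(- \frac{18}{7} + 18\right) + 64 \left(-30\right) = \left(-19\right) \frac{108}{7} - 1920 = - \frac{2052}{7} - 1920 = - \frac{15492}{7}$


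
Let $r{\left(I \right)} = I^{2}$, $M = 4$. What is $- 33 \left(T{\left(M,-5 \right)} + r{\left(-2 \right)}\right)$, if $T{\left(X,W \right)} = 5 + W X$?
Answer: $363$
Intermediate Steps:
$- 33 \left(T{\left(M,-5 \right)} + r{\left(-2 \right)}\right) = - 33 \left(\left(5 - 20\right) + \left(-2\right)^{2}\right) = - 33 \left(\left(5 - 20\right) + 4\right) = - 33 \left(-15 + 4\right) = \left(-33\right) \left(-11\right) = 363$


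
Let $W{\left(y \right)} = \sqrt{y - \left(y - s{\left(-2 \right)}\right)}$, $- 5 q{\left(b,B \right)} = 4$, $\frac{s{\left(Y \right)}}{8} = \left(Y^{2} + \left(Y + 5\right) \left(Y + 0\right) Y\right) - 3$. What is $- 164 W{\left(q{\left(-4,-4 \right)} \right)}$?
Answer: $- 328 \sqrt{26} \approx -1672.5$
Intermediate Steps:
$s{\left(Y \right)} = -24 + 8 Y^{2} + 8 Y^{2} \left(5 + Y\right)$ ($s{\left(Y \right)} = 8 \left(\left(Y^{2} + \left(Y + 5\right) \left(Y + 0\right) Y\right) - 3\right) = 8 \left(\left(Y^{2} + \left(5 + Y\right) Y Y\right) - 3\right) = 8 \left(\left(Y^{2} + Y \left(5 + Y\right) Y\right) - 3\right) = 8 \left(\left(Y^{2} + Y^{2} \left(5 + Y\right)\right) - 3\right) = 8 \left(-3 + Y^{2} + Y^{2} \left(5 + Y\right)\right) = -24 + 8 Y^{2} + 8 Y^{2} \left(5 + Y\right)$)
$q{\left(b,B \right)} = - \frac{4}{5}$ ($q{\left(b,B \right)} = \left(- \frac{1}{5}\right) 4 = - \frac{4}{5}$)
$W{\left(y \right)} = 2 \sqrt{26}$ ($W{\left(y \right)} = \sqrt{y - \left(-104 + y\right)} = \sqrt{104} = 2 \sqrt{26}$)
$- 164 W{\left(q{\left(-4,-4 \right)} \right)} = - 164 \cdot 2 \sqrt{26} = - 328 \sqrt{26}$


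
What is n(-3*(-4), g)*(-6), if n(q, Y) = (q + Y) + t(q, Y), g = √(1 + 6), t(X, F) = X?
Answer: -144 - 6*√7 ≈ -159.87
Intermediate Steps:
g = √7 ≈ 2.6458
n(q, Y) = Y + 2*q (n(q, Y) = (q + Y) + q = (Y + q) + q = Y + 2*q)
n(-3*(-4), g)*(-6) = (√7 + 2*(-3*(-4)))*(-6) = (√7 + 2*12)*(-6) = (√7 + 24)*(-6) = (24 + √7)*(-6) = -144 - 6*√7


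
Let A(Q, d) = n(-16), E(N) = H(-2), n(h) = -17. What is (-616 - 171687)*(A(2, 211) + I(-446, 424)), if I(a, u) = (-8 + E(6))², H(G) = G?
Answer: -14301149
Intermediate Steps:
E(N) = -2
A(Q, d) = -17
I(a, u) = 100 (I(a, u) = (-8 - 2)² = (-10)² = 100)
(-616 - 171687)*(A(2, 211) + I(-446, 424)) = (-616 - 171687)*(-17 + 100) = -172303*83 = -14301149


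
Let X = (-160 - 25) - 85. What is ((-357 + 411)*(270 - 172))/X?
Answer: -98/5 ≈ -19.600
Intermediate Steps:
X = -270 (X = -185 - 85 = -270)
((-357 + 411)*(270 - 172))/X = ((-357 + 411)*(270 - 172))/(-270) = (54*98)*(-1/270) = 5292*(-1/270) = -98/5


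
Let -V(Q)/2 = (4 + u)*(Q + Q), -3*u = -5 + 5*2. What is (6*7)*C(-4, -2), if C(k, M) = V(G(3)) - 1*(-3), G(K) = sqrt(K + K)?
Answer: 126 - 392*sqrt(6) ≈ -834.20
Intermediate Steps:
G(K) = sqrt(2)*sqrt(K) (G(K) = sqrt(2*K) = sqrt(2)*sqrt(K))
u = -5/3 (u = -(-5 + 5*2)/3 = -(-5 + 10)/3 = -1/3*5 = -5/3 ≈ -1.6667)
V(Q) = -28*Q/3 (V(Q) = -2*(4 - 5/3)*(Q + Q) = -14*2*Q/3 = -28*Q/3)
C(k, M) = 3 - 28*sqrt(6)/3 (C(k, M) = -28*sqrt(2)*sqrt(3)/3 - 1*(-3) = -28*sqrt(6)/3 + 3 = 3 - 28*sqrt(6)/3)
(6*7)*C(-4, -2) = (6*7)*(3 - 28*sqrt(6)/3) = 42*(3 - 28*sqrt(6)/3) = 126 - 392*sqrt(6)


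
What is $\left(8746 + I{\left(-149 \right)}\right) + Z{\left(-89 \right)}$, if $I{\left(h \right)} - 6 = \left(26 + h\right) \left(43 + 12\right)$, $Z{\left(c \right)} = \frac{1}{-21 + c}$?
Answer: $\frac{218569}{110} \approx 1987.0$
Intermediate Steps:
$I{\left(h \right)} = 1436 + 55 h$ ($I{\left(h \right)} = 6 + \left(26 + h\right) \left(43 + 12\right) = 6 + \left(26 + h\right) 55 = 6 + \left(1430 + 55 h\right) = 1436 + 55 h$)
$\left(8746 + I{\left(-149 \right)}\right) + Z{\left(-89 \right)} = \left(8746 + \left(1436 + 55 \left(-149\right)\right)\right) + \frac{1}{-21 - 89} = \left(8746 + \left(1436 - 8195\right)\right) + \frac{1}{-110} = \left(8746 - 6759\right) - \frac{1}{110} = 1987 - \frac{1}{110} = \frac{218569}{110}$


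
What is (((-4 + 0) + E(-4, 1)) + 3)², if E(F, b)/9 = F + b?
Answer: 784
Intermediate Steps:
E(F, b) = 9*F + 9*b (E(F, b) = 9*(F + b) = 9*F + 9*b)
(((-4 + 0) + E(-4, 1)) + 3)² = (((-4 + 0) + (9*(-4) + 9*1)) + 3)² = ((-4 + (-36 + 9)) + 3)² = ((-4 - 27) + 3)² = (-31 + 3)² = (-28)² = 784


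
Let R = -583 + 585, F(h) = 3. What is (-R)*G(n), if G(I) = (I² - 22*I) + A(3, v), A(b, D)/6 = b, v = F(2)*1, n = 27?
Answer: -306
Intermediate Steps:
v = 3 (v = 3*1 = 3)
A(b, D) = 6*b
R = 2
G(I) = 18 + I² - 22*I (G(I) = (I² - 22*I) + 6*3 = (I² - 22*I) + 18 = 18 + I² - 22*I)
(-R)*G(n) = (-1*2)*(18 + 27² - 22*27) = -2*(18 + 729 - 594) = -2*153 = -306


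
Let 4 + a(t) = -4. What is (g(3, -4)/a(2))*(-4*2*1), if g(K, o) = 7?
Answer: 7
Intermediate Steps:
a(t) = -8 (a(t) = -4 - 4 = -8)
(g(3, -4)/a(2))*(-4*2*1) = (7/(-8))*(-4*2*1) = (7*(-1/8))*(-8*1) = -7/8*(-8) = 7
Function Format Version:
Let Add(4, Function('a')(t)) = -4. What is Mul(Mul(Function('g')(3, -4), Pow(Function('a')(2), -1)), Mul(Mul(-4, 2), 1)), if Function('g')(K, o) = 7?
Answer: 7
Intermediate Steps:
Function('a')(t) = -8 (Function('a')(t) = Add(-4, -4) = -8)
Mul(Mul(Function('g')(3, -4), Pow(Function('a')(2), -1)), Mul(Mul(-4, 2), 1)) = Mul(Mul(7, Pow(-8, -1)), Mul(Mul(-4, 2), 1)) = Mul(Mul(7, Rational(-1, 8)), Mul(-8, 1)) = Mul(Rational(-7, 8), -8) = 7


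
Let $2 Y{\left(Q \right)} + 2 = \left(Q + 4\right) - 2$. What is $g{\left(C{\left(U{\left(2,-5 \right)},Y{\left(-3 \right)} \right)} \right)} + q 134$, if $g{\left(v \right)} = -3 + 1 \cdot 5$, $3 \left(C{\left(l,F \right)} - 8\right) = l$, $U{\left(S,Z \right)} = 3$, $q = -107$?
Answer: $-14336$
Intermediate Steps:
$Y{\left(Q \right)} = \frac{Q}{2}$ ($Y{\left(Q \right)} = -1 + \frac{\left(Q + 4\right) - 2}{2} = -1 + \frac{\left(4 + Q\right) - 2}{2} = -1 + \frac{2 + Q}{2} = -1 + \left(1 + \frac{Q}{2}\right) = \frac{Q}{2}$)
$C{\left(l,F \right)} = 8 + \frac{l}{3}$
$g{\left(v \right)} = 2$ ($g{\left(v \right)} = -3 + 5 = 2$)
$g{\left(C{\left(U{\left(2,-5 \right)},Y{\left(-3 \right)} \right)} \right)} + q 134 = 2 - 14338 = -14336$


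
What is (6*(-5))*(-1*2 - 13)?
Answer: 450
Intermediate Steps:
(6*(-5))*(-1*2 - 13) = -30*(-2 - 13) = -30*(-15) = 450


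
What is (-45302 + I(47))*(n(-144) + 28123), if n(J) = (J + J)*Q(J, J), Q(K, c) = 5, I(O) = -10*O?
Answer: -1221334276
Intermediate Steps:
n(J) = 10*J (n(J) = (J + J)*5 = (2*J)*5 = 10*J)
(-45302 + I(47))*(n(-144) + 28123) = (-45302 - 10*47)*(10*(-144) + 28123) = (-45302 - 470)*(-1440 + 28123) = -45772*26683 = -1221334276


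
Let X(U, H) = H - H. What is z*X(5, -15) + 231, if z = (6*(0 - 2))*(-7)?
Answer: 231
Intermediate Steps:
X(U, H) = 0
z = 84 (z = (6*(-2))*(-7) = -12*(-7) = 84)
z*X(5, -15) + 231 = 84*0 + 231 = 0 + 231 = 231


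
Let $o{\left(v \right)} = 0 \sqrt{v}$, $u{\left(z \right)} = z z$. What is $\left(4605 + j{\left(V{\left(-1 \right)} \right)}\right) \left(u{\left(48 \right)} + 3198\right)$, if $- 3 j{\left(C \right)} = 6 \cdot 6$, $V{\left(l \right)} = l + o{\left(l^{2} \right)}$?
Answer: $25270686$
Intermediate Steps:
$u{\left(z \right)} = z^{2}$
$o{\left(v \right)} = 0$
$V{\left(l \right)} = l$ ($V{\left(l \right)} = l + 0 = l$)
$j{\left(C \right)} = -12$ ($j{\left(C \right)} = - \frac{6 \cdot 6}{3} = \left(- \frac{1}{3}\right) 36 = -12$)
$\left(4605 + j{\left(V{\left(-1 \right)} \right)}\right) \left(u{\left(48 \right)} + 3198\right) = \left(4605 - 12\right) \left(48^{2} + 3198\right) = 4593 \left(2304 + 3198\right) = 4593 \cdot 5502 = 25270686$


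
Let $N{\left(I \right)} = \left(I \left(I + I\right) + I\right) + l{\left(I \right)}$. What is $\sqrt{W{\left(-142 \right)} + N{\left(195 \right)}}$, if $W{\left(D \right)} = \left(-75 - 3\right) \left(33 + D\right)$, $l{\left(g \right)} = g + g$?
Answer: $\sqrt{85137} \approx 291.78$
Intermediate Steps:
$l{\left(g \right)} = 2 g$
$W{\left(D \right)} = -2574 - 78 D$ ($W{\left(D \right)} = - 78 \left(33 + D\right) = -2574 - 78 D$)
$N{\left(I \right)} = 2 I^{2} + 3 I$ ($N{\left(I \right)} = \left(I \left(I + I\right) + I\right) + 2 I = \left(I 2 I + I\right) + 2 I = \left(2 I^{2} + I\right) + 2 I = \left(I + 2 I^{2}\right) + 2 I = 2 I^{2} + 3 I$)
$\sqrt{W{\left(-142 \right)} + N{\left(195 \right)}} = \sqrt{\left(-2574 - -11076\right) + 195 \left(3 + 2 \cdot 195\right)} = \sqrt{\left(-2574 + 11076\right) + 195 \left(3 + 390\right)} = \sqrt{8502 + 195 \cdot 393} = \sqrt{8502 + 76635} = \sqrt{85137}$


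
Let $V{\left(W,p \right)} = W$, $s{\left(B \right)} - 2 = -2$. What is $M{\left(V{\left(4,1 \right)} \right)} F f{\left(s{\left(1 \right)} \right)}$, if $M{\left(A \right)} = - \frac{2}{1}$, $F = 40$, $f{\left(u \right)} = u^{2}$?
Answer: $0$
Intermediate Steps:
$s{\left(B \right)} = 0$ ($s{\left(B \right)} = 2 - 2 = 0$)
$M{\left(A \right)} = -2$ ($M{\left(A \right)} = \left(-2\right) 1 = -2$)
$M{\left(V{\left(4,1 \right)} \right)} F f{\left(s{\left(1 \right)} \right)} = \left(-2\right) 40 \cdot 0^{2} = \left(-80\right) 0 = 0$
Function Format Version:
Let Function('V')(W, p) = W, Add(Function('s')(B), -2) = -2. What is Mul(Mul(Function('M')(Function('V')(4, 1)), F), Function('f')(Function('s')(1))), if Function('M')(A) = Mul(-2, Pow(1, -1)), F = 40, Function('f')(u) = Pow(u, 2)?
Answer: 0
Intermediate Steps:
Function('s')(B) = 0 (Function('s')(B) = Add(2, -2) = 0)
Function('M')(A) = -2 (Function('M')(A) = Mul(-2, 1) = -2)
Mul(Mul(Function('M')(Function('V')(4, 1)), F), Function('f')(Function('s')(1))) = Mul(Mul(-2, 40), Pow(0, 2)) = Mul(-80, 0) = 0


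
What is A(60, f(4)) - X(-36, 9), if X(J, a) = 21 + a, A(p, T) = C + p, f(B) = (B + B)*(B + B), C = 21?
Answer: 51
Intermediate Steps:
f(B) = 4*B**2 (f(B) = (2*B)*(2*B) = 4*B**2)
A(p, T) = 21 + p
A(60, f(4)) - X(-36, 9) = (21 + 60) - (21 + 9) = 81 - 1*30 = 81 - 30 = 51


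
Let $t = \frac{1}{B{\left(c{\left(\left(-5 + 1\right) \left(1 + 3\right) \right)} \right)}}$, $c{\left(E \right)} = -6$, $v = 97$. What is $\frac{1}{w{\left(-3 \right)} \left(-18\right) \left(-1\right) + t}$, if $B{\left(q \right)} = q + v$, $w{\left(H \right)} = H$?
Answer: $- \frac{91}{4913} \approx -0.018522$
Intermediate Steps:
$B{\left(q \right)} = 97 + q$ ($B{\left(q \right)} = q + 97 = 97 + q$)
$t = \frac{1}{91}$ ($t = \frac{1}{97 - 6} = \frac{1}{91} \approx 0.010989$)
$\frac{1}{w{\left(-3 \right)} \left(-18\right) \left(-1\right) + t} = \frac{1}{\left(-3\right) \left(-18\right) \left(-1\right) + \frac{1}{91}} = \frac{1}{54 \left(-1\right) + \frac{1}{91}} = \frac{1}{-54 + \frac{1}{91}} = \frac{1}{- \frac{4913}{91}} = - \frac{91}{4913}$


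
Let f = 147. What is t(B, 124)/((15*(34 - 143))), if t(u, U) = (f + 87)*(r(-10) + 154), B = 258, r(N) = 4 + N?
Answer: -11544/545 ≈ -21.182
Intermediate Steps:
t(u, U) = 34632 (t(u, U) = (147 + 87)*((4 - 10) + 154) = 234*(-6 + 154) = 234*148 = 34632)
t(B, 124)/((15*(34 - 143))) = 34632/((15*(34 - 143))) = 34632/((15*(-109))) = 34632/(-1635) = 34632*(-1/1635) = -11544/545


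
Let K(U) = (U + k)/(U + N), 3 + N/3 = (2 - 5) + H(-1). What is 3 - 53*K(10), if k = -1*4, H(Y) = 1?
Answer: 333/5 ≈ 66.600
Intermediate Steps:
N = -15 (N = -9 + 3*((2 - 5) + 1) = -9 + 3*(-3 + 1) = -9 + 3*(-2) = -9 - 6 = -15)
k = -4
K(U) = (-4 + U)/(-15 + U) (K(U) = (U - 4)/(U - 15) = (-4 + U)/(-15 + U))
3 - 53*K(10) = 3 - 53*(-4 + 10)/(-15 + 10) = 3 - 53*6/(-5) = 3 - (-53)*6/5 = 3 - 53*(-6/5) = 3 + 318/5 = 333/5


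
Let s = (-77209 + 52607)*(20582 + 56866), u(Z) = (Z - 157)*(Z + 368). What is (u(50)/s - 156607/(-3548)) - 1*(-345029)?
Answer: 291598577211523019/845034121176 ≈ 3.4507e+5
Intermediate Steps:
u(Z) = (-157 + Z)*(368 + Z)
s = -1905375696 (s = -24602*77448 = -1905375696)
(u(50)/s - 156607/(-3548)) - 1*(-345029) = ((-57776 + 50² + 211*50)/(-1905375696) - 156607/(-3548)) - 1*(-345029) = ((-57776 + 2500 + 10550)*(-1/1905375696) - 156607*(-1/3548)) + 345029 = (-44726*(-1/1905375696) + 156607/3548) + 345029 = (22363/952687848 + 156607/3548) + 345029 = 37299416288915/845034121176 + 345029 = 291598577211523019/845034121176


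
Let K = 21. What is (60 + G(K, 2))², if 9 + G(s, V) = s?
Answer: 5184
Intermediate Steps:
G(s, V) = -9 + s
(60 + G(K, 2))² = (60 + (-9 + 21))² = (60 + 12)² = 72² = 5184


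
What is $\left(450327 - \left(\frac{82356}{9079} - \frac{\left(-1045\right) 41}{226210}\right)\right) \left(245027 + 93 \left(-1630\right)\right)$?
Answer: $\frac{17282945210220608071}{410752118} \approx 4.2076 \cdot 10^{10}$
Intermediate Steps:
$\left(450327 - \left(\frac{82356}{9079} - \frac{\left(-1045\right) 41}{226210}\right)\right) \left(245027 + 93 \left(-1630\right)\right) = \left(450327 - \frac{3803748103}{410752118}\right) \left(245027 - 151590\right) = \left(450327 - \frac{3803748103}{410752118}\right) 93437 = \frac{184968965294483}{410752118} \cdot 93437 = \frac{17282945210220608071}{410752118}$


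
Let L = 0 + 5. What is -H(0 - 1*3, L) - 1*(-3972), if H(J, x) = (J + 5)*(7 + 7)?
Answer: 3944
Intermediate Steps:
L = 5
H(J, x) = 70 + 14*J (H(J, x) = (5 + J)*14 = 70 + 14*J)
-H(0 - 1*3, L) - 1*(-3972) = -(70 + 14*(0 - 1*3)) - 1*(-3972) = -(70 + 14*(0 - 3)) + 3972 = -(70 + 14*(-3)) + 3972 = -(70 - 42) + 3972 = -1*28 + 3972 = -28 + 3972 = 3944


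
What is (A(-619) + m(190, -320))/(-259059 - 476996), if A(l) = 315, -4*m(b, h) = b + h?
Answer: -139/294422 ≈ -0.00047211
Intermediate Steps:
m(b, h) = -b/4 - h/4 (m(b, h) = -(b + h)/4 = -b/4 - h/4)
(A(-619) + m(190, -320))/(-259059 - 476996) = (315 + (-¼*190 - ¼*(-320)))/(-259059 - 476996) = (315 + (-95/2 + 80))/(-736055) = (315 + 65/2)*(-1/736055) = (695/2)*(-1/736055) = -139/294422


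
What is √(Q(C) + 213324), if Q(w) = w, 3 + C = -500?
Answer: √212821 ≈ 461.33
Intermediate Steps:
C = -503 (C = -3 - 500 = -503)
√(Q(C) + 213324) = √(-503 + 213324) = √212821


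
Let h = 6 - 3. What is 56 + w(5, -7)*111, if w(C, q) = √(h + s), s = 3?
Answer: 56 + 111*√6 ≈ 327.89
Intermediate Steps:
h = 3
w(C, q) = √6 (w(C, q) = √(3 + 3) = √6)
56 + w(5, -7)*111 = 56 + √6*111 = 56 + 111*√6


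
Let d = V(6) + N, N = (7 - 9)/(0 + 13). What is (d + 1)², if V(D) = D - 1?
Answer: 5776/169 ≈ 34.177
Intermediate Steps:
N = -2/13 ≈ -0.15385
V(D) = -1 + D
d = 63/13 (d = (-1 + 6) - 2/13 = 5 - 2/13 = 63/13 ≈ 4.8462)
(d + 1)² = (63/13 + 1)² = (76/13)² = 5776/169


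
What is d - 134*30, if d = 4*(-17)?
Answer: -4088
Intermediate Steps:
d = -68
d - 134*30 = -68 - 134*30 = -68 - 4020 = -4088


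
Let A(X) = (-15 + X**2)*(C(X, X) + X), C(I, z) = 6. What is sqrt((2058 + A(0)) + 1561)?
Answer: sqrt(3529) ≈ 59.405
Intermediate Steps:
A(X) = (-15 + X**2)*(6 + X)
sqrt((2058 + A(0)) + 1561) = sqrt((2058 + (-90 + 0**3 - 15*0 + 6*0**2)) + 1561) = sqrt((2058 + (-90 + 0 + 0 + 6*0)) + 1561) = sqrt((2058 + (-90 + 0 + 0 + 0)) + 1561) = sqrt((2058 - 90) + 1561) = sqrt(1968 + 1561) = sqrt(3529)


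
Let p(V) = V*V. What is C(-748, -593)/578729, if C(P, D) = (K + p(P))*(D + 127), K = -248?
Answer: -260613296/578729 ≈ -450.32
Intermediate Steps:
p(V) = V²
C(P, D) = (-248 + P²)*(127 + D) (C(P, D) = (-248 + P²)*(D + 127) = (-248 + P²)*(127 + D))
C(-748, -593)/578729 = (-31496 - 248*(-593) + 127*(-748)² - 593*(-748)²)/578729 = (-31496 + 147064 + 127*559504 - 593*559504)*(1/578729) = (-31496 + 147064 + 71057008 - 331785872)*(1/578729) = -260613296*1/578729 = -260613296/578729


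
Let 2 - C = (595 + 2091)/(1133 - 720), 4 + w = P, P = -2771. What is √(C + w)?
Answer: I*√474097155/413 ≈ 52.721*I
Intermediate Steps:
w = -2775 (w = -4 - 2771 = -2775)
C = -1860/413 (C = 2 - (595 + 2091)/(1133 - 720) = 2 - 2686/413 = -1860/413 ≈ -4.5036)
√(C + w) = √(-1860/413 - 2775) = √(-1147935/413) = I*√474097155/413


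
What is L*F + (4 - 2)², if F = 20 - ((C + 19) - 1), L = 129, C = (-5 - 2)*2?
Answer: 2068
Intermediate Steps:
C = -14 (C = -7*2 = -14)
F = 16 (F = 20 - ((-14 + 19) - 1) = 20 - (5 - 1) = 20 - 1*4 = 20 - 4 = 16)
L*F + (4 - 2)² = 129*16 + (4 - 2)² = 2064 + 2² = 2064 + 4 = 2068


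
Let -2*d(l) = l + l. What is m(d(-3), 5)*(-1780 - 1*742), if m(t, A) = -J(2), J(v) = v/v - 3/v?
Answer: -1261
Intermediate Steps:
d(l) = -l (d(l) = -(l + l)/2 = -l)
J(v) = 1 - 3/v
m(t, A) = 1/2 (m(t, A) = -(-3 + 2)/2 = -(-1)/2 = -1*(-1/2) = 1/2)
m(d(-3), 5)*(-1780 - 1*742) = (-1780 - 1*742)/2 = (-1780 - 742)/2 = (1/2)*(-2522) = -1261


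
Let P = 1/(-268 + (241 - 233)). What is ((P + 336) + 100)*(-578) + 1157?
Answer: -32610341/130 ≈ -2.5085e+5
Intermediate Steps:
P = -1/260 (P = 1/(-268 + 8) = 1/(-260) = -1/260 ≈ -0.0038462)
((P + 336) + 100)*(-578) + 1157 = ((-1/260 + 336) + 100)*(-578) + 1157 = (87359/260 + 100)*(-578) + 1157 = (113359/260)*(-578) + 1157 = -32760751/130 + 1157 = -32610341/130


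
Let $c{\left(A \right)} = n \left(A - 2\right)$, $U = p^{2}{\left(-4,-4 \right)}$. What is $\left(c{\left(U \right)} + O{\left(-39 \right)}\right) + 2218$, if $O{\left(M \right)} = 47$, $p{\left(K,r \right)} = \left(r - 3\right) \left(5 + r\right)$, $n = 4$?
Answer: $2453$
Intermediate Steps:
$p{\left(K,r \right)} = \left(-3 + r\right) \left(5 + r\right)$
$U = 49$ ($U = \left(-15 + \left(-4\right)^{2} + 2 \left(-4\right)\right)^{2} = \left(-15 + 16 - 8\right)^{2} = \left(-7\right)^{2} = 49$)
$c{\left(A \right)} = -8 + 4 A$ ($c{\left(A \right)} = 4 \left(A - 2\right) = 4 \left(-2 + A\right) = -8 + 4 A$)
$\left(c{\left(U \right)} + O{\left(-39 \right)}\right) + 2218 = \left(\left(-8 + 4 \cdot 49\right) + 47\right) + 2218 = \left(\left(-8 + 196\right) + 47\right) + 2218 = \left(188 + 47\right) + 2218 = 235 + 2218 = 2453$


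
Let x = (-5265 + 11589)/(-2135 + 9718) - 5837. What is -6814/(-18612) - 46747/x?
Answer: 3449593143635/411843050982 ≈ 8.3760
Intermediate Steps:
x = -44255647/7583 (x = 6324/7583 - 5837 = -44255647/7583 ≈ -5836.2)
-6814/(-18612) - 46747/x = -6814/(-18612) - 46747/(-44255647/7583) = -6814*(-1/18612) - 46747*(-7583/44255647) = 3407/9306 + 354482501/44255647 = 3449593143635/411843050982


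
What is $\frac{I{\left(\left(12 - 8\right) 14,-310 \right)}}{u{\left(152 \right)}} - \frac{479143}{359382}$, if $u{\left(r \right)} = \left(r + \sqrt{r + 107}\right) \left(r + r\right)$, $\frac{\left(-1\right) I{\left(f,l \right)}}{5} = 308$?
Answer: $- \frac{249394355}{182446262} + \frac{77 \sqrt{259}}{347244} \approx -1.3634$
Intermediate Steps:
$I{\left(f,l \right)} = -1540$ ($I{\left(f,l \right)} = \left(-5\right) 308 = -1540$)
$u{\left(r \right)} = 2 r \left(r + \sqrt{107 + r}\right)$ ($u{\left(r \right)} = \left(r + \sqrt{107 + r}\right) 2 r = 2 r \left(r + \sqrt{107 + r}\right)$)
$\frac{I{\left(\left(12 - 8\right) 14,-310 \right)}}{u{\left(152 \right)}} - \frac{479143}{359382} = - \frac{1540}{2 \cdot 152 \left(152 + \sqrt{107 + 152}\right)} - \frac{479143}{359382} = - \frac{1540}{2 \cdot 152 \left(152 + \sqrt{259}\right)} - \frac{479143}{359382} = - \frac{1540}{46208 + 304 \sqrt{259}} - \frac{479143}{359382} = - \frac{479143}{359382} - \frac{1540}{46208 + 304 \sqrt{259}}$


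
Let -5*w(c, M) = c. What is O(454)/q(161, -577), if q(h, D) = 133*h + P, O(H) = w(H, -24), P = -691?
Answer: -227/51805 ≈ -0.0043818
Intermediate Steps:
w(c, M) = -c/5
O(H) = -H/5
q(h, D) = -691 + 133*h (q(h, D) = 133*h - 691 = -691 + 133*h)
O(454)/q(161, -577) = (-1/5*454)/(-691 + 133*161) = -454/(5*(-691 + 21413)) = -454/5/20722 = -454/5*1/20722 = -227/51805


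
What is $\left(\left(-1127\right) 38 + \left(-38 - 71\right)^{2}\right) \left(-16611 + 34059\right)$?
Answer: $-539928360$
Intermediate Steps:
$\left(\left(-1127\right) 38 + \left(-38 - 71\right)^{2}\right) \left(-16611 + 34059\right) = \left(-42826 + \left(-109\right)^{2}\right) 17448 = \left(-42826 + 11881\right) 17448 = \left(-30945\right) 17448 = -539928360$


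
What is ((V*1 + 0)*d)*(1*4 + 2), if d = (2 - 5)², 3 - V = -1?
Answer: 216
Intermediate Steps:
V = 4 (V = 3 - 1*(-1) = 3 + 1 = 4)
d = 9 (d = (-3)² = 9)
((V*1 + 0)*d)*(1*4 + 2) = ((4*1 + 0)*9)*(1*4 + 2) = ((4 + 0)*9)*(4 + 2) = (4*9)*6 = 36*6 = 216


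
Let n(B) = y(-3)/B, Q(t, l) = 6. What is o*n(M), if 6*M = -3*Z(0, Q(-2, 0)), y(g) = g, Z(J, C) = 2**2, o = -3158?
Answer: -4737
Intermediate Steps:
Z(J, C) = 4
M = -2 (M = (-3*4)/6 = (1/6)*(-12) = -2)
n(B) = -3/B
o*n(M) = -(-9474)/(-2) = -(-9474)*(-1)/2 = -3158*3/2 = -4737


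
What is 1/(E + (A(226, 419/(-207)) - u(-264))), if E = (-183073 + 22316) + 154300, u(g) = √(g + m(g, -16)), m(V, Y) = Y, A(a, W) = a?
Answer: I/(-6231*I + 2*√70) ≈ -0.00016049 + 4.3098e-7*I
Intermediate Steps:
u(g) = √(-16 + g) (u(g) = √(g - 16) = √(-16 + g))
E = -6457 (E = -160757 + 154300 = -6457)
1/(E + (A(226, 419/(-207)) - u(-264))) = 1/(-6457 + (226 - √(-16 - 264))) = 1/(-6457 + (226 - √(-280))) = 1/(-6457 + (226 - 2*I*√70)) = 1/(-6231 - 2*I*√70)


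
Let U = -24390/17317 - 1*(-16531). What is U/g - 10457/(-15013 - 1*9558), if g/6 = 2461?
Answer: 9707159614681/6282874039362 ≈ 1.5450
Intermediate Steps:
g = 14766 (g = 6*2461 = 14766)
U = 286242937/17317 (U = -24390*1/17317 + 16531 = -24390/17317 + 16531 = 286242937/17317 ≈ 16530.)
U/g - 10457/(-15013 - 1*9558) = (286242937/17317)/14766 - 10457/(-15013 - 1*9558) = (286242937/17317)*(1/14766) - 10457/(-15013 - 9558) = 286242937/255702822 - 10457/(-24571) = 286242937/255702822 - 10457*(-1/24571) = 286242937/255702822 + 10457/24571 = 9707159614681/6282874039362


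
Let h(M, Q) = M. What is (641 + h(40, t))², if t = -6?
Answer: 463761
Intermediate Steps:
(641 + h(40, t))² = (641 + 40)² = 681² = 463761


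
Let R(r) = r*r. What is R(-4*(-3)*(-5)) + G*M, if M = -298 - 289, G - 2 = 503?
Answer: -292835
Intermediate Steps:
G = 505 (G = 2 + 503 = 505)
M = -587
R(r) = r²
R(-4*(-3)*(-5)) + G*M = (-4*(-3)*(-5))² + 505*(-587) = (12*(-5))² - 296435 = (-60)² - 296435 = 3600 - 296435 = -292835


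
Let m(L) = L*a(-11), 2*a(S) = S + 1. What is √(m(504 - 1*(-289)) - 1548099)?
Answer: 8*I*√24251 ≈ 1245.8*I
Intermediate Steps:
a(S) = ½ + S/2 (a(S) = (S + 1)/2 = (1 + S)/2 = ½ + S/2)
m(L) = -5*L (m(L) = L*(½ + (½)*(-11)) = L*(½ - 11/2) = L*(-5) = -5*L)
√(m(504 - 1*(-289)) - 1548099) = √(-5*(504 - 1*(-289)) - 1548099) = √(-5*(504 + 289) - 1548099) = √(-5*793 - 1548099) = √(-3965 - 1548099) = √(-1552064) = 8*I*√24251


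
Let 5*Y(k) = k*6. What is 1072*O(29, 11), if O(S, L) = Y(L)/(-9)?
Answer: -23584/15 ≈ -1572.3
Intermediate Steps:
Y(k) = 6*k/5 (Y(k) = (k*6)/5 = (6*k)/5 = 6*k/5)
O(S, L) = -2*L/15 (O(S, L) = (6*L/5)/(-9) = (6*L/5)*(-⅑) = -2*L/15)
1072*O(29, 11) = 1072*(-2/15*11) = 1072*(-22/15) = -23584/15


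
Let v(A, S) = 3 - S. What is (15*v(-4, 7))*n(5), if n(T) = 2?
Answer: -120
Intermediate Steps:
(15*v(-4, 7))*n(5) = (15*(3 - 1*7))*2 = (15*(3 - 7))*2 = (15*(-4))*2 = -60*2 = -120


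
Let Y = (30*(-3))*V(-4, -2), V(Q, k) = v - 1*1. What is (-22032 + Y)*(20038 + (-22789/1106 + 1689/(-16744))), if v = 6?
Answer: -42520522011219/94484 ≈ -4.5003e+8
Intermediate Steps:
V(Q, k) = 5 (V(Q, k) = 6 - 1*1 = 6 - 1 = 5)
Y = -450 (Y = (30*(-3))*5 = -90*5 = -450)
(-22032 + Y)*(20038 + (-22789/1106 + 1689/(-16744))) = (-22032 - 450)*(20038 + (-22789/1106 + 1689/(-16744))) = -22482*(20038 + (-22789*1/1106 + 1689*(-1/16744))) = -22482*(20038 + (-22789/1106 - 1689/16744)) = -22482*(20038 - 3912725/188968) = -22482*3782628059/188968 = -42520522011219/94484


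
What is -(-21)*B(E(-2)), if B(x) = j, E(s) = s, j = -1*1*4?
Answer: -84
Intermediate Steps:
j = -4 (j = -1*4 = -4)
B(x) = -4
-(-21)*B(E(-2)) = -(-21)*(-4) = -1*84 = -84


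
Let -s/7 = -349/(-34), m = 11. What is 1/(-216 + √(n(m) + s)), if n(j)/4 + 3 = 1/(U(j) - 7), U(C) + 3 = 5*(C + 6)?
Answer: -550800/119186489 - 245*I*√9078/119186489 ≈ -0.0046213 - 0.00019585*I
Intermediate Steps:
U(C) = 27 + 5*C (U(C) = -3 + 5*(C + 6) = -3 + 5*(6 + C) = -3 + (30 + 5*C) = 27 + 5*C)
s = -2443/34 (s = -(-2443)/(-34) = -(-2443)*(-1)/34 = -7*349/34 = -2443/34 ≈ -71.853)
n(j) = -12 + 4/(20 + 5*j) (n(j) = -12 + 4/((27 + 5*j) - 7) = -12 + 4/(20 + 5*j))
1/(-216 + √(n(m) + s)) = 1/(-216 + √(4*(-59 - 15*11)/(5*(4 + 11)) - 2443/34)) = 1/(-216 + √((⅘)*(-59 - 165)/15 - 2443/34)) = 1/(-216 + √((⅘)*(1/15)*(-224) - 2443/34)) = 1/(-216 + √(-896/75 - 2443/34)) = 1/(-216 + √(-213689/2550)) = 1/(-216 + 49*I*√9078/510)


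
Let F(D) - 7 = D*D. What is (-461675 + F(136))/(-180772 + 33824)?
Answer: 110793/36737 ≈ 3.0158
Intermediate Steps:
F(D) = 7 + D² (F(D) = 7 + D*D = 7 + D²)
(-461675 + F(136))/(-180772 + 33824) = (-461675 + (7 + 136²))/(-180772 + 33824) = (-461675 + (7 + 18496))/(-146948) = (-461675 + 18503)*(-1/146948) = -443172*(-1/146948) = 110793/36737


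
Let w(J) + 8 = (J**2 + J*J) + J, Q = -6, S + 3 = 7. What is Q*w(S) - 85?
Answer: -253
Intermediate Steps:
S = 4 (S = -3 + 7 = 4)
w(J) = -8 + J + 2*J**2 (w(J) = -8 + ((J**2 + J*J) + J) = -8 + ((J**2 + J**2) + J) = -8 + (2*J**2 + J) = -8 + (J + 2*J**2) = -8 + J + 2*J**2)
Q*w(S) - 85 = -6*(-8 + 4 + 2*4**2) - 85 = -6*(-8 + 4 + 2*16) - 85 = -6*(-8 + 4 + 32) - 85 = -6*28 - 85 = -168 - 85 = -253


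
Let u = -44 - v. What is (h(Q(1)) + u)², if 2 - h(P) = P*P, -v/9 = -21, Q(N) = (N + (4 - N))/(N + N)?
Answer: 55225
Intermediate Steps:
Q(N) = 2/N (Q(N) = 4/((2*N)) = 4*(1/(2*N)) = 2/N)
v = 189 (v = -9*(-21) = 189)
h(P) = 2 - P² (h(P) = 2 - P*P = 2 - P²)
u = -233 (u = -44 - 1*189 = -44 - 189 = -233)
(h(Q(1)) + u)² = ((2 - (2/1)²) - 233)² = ((2 - (2*1)²) - 233)² = ((2 - 1*2²) - 233)² = ((2 - 1*4) - 233)² = ((2 - 4) - 233)² = (-2 - 233)² = (-235)² = 55225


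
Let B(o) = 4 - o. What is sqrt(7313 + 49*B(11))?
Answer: sqrt(6970) ≈ 83.487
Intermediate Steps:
sqrt(7313 + 49*B(11)) = sqrt(7313 + 49*(4 - 1*11)) = sqrt(7313 + 49*(4 - 11)) = sqrt(7313 + 49*(-7)) = sqrt(7313 - 343) = sqrt(6970)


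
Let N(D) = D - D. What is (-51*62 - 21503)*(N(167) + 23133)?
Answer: -570575445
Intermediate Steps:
N(D) = 0
(-51*62 - 21503)*(N(167) + 23133) = (-51*62 - 21503)*(0 + 23133) = (-3162 - 21503)*23133 = -24665*23133 = -570575445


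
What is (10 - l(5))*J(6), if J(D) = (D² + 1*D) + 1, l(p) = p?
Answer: 215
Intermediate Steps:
J(D) = 1 + D + D² (J(D) = (D² + D) + 1 = (D + D²) + 1 = 1 + D + D²)
(10 - l(5))*J(6) = (10 - 1*5)*(1 + 6 + 6²) = (10 - 5)*(1 + 6 + 36) = 5*43 = 215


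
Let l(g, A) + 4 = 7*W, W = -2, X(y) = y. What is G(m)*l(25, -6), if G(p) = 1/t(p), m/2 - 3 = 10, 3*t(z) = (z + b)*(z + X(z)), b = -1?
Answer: -27/650 ≈ -0.041538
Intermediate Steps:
t(z) = 2*z*(-1 + z)/3 (t(z) = ((z - 1)*(z + z))/3 = ((-1 + z)*(2*z))/3 = (2*z*(-1 + z))/3 = 2*z*(-1 + z)/3)
m = 26 (m = 6 + 2*10 = 6 + 20 = 26)
l(g, A) = -18 (l(g, A) = -4 + 7*(-2) = -4 - 14 = -18)
G(p) = 3/(2*p*(-1 + p)) (G(p) = 1/(2*p*(-1 + p)/3) = 3/(2*p*(-1 + p)))
G(m)*l(25, -6) = ((3/2)/(26*(-1 + 26)))*(-18) = ((3/2)*(1/26)/25)*(-18) = ((3/2)*(1/26)*(1/25))*(-18) = (3/1300)*(-18) = -27/650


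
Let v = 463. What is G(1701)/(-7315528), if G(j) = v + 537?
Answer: -125/914441 ≈ -0.00013670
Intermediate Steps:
G(j) = 1000 (G(j) = 463 + 537 = 1000)
G(1701)/(-7315528) = 1000/(-7315528) = 1000*(-1/7315528) = -125/914441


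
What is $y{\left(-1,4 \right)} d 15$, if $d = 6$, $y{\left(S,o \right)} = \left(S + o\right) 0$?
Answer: $0$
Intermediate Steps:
$y{\left(S,o \right)} = 0$
$y{\left(-1,4 \right)} d 15 = 0 \cdot 6 \cdot 15 = 0 \cdot 15 = 0$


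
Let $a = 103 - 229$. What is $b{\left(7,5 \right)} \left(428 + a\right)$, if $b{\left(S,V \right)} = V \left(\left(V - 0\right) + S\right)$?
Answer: $18120$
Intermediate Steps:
$b{\left(S,V \right)} = V \left(S + V\right)$ ($b{\left(S,V \right)} = V \left(\left(V + 0\right) + S\right) = V \left(V + S\right) = V \left(S + V\right)$)
$a = -126$ ($a = 103 - 229 = -126$)
$b{\left(7,5 \right)} \left(428 + a\right) = 5 \left(7 + 5\right) \left(428 - 126\right) = 5 \cdot 12 \cdot 302 = 60 \cdot 302 = 18120$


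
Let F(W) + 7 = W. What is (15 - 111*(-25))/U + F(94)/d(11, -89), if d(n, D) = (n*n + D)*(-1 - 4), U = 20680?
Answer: -33819/82720 ≈ -0.40884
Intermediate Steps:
F(W) = -7 + W
d(n, D) = -5*D - 5*n² (d(n, D) = (n² + D)*(-5) = (D + n²)*(-5) = -5*D - 5*n²)
(15 - 111*(-25))/U + F(94)/d(11, -89) = (15 - 111*(-25))/20680 + (-7 + 94)/(-5*(-89) - 5*11²) = (15 + 2775)*(1/20680) + 87/(445 - 5*121) = 2790*(1/20680) + 87/(445 - 605) = 279/2068 + 87/(-160) = 279/2068 + 87*(-1/160) = 279/2068 - 87/160 = -33819/82720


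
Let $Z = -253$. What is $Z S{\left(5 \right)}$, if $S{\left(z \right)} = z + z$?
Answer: $-2530$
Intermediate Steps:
$S{\left(z \right)} = 2 z$
$Z S{\left(5 \right)} = - 253 \cdot 2 \cdot 5 = \left(-253\right) 10 = -2530$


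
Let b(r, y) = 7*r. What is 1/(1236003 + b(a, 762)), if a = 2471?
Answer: 1/1253300 ≈ 7.9789e-7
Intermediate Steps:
1/(1236003 + b(a, 762)) = 1/(1236003 + 7*2471) = 1/(1236003 + 17297) = 1/1253300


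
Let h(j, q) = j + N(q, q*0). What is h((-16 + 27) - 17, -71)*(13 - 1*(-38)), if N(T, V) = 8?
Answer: 102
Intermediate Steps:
h(j, q) = 8 + j (h(j, q) = j + 8 = 8 + j)
h((-16 + 27) - 17, -71)*(13 - 1*(-38)) = (8 + ((-16 + 27) - 17))*(13 - 1*(-38)) = (8 + (11 - 17))*(13 + 38) = (8 - 6)*51 = 2*51 = 102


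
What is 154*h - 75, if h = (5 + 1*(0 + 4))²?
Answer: 12399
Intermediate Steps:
h = 81 (h = (5 + 1*4)² = (5 + 4)² = 9² = 81)
154*h - 75 = 154*81 - 75 = 12474 - 75 = 12399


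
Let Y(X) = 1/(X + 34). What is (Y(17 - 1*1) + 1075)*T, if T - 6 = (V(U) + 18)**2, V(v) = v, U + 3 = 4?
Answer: 19726617/50 ≈ 3.9453e+5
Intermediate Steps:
U = 1 (U = -3 + 4 = 1)
Y(X) = 1/(34 + X)
T = 367 (T = 6 + (1 + 18)**2 = 6 + 19**2 = 6 + 361 = 367)
(Y(17 - 1*1) + 1075)*T = (1/(34 + (17 - 1*1)) + 1075)*367 = (1/(34 + (17 - 1)) + 1075)*367 = (1/(34 + 16) + 1075)*367 = (1/50 + 1075)*367 = (53751/50)*367 = 19726617/50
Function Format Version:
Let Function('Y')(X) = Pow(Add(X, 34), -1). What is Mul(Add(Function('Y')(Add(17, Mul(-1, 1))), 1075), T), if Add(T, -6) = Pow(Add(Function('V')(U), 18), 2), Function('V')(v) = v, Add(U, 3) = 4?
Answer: Rational(19726617, 50) ≈ 3.9453e+5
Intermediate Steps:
U = 1 (U = Add(-3, 4) = 1)
Function('Y')(X) = Pow(Add(34, X), -1)
T = 367 (T = Add(6, Pow(Add(1, 18), 2)) = Add(6, Pow(19, 2)) = Add(6, 361) = 367)
Mul(Add(Function('Y')(Add(17, Mul(-1, 1))), 1075), T) = Mul(Add(Pow(Add(34, Add(17, Mul(-1, 1))), -1), 1075), 367) = Mul(Add(Pow(Add(34, Add(17, -1)), -1), 1075), 367) = Mul(Add(Pow(Add(34, 16), -1), 1075), 367) = Mul(Add(Pow(50, -1), 1075), 367) = Mul(Add(Rational(1, 50), 1075), 367) = Mul(Rational(53751, 50), 367) = Rational(19726617, 50)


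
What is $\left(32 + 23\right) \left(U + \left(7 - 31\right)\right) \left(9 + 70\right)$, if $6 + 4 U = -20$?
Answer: $- \frac{265045}{2} \approx -1.3252 \cdot 10^{5}$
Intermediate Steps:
$U = - \frac{13}{2}$ ($U = - \frac{3}{2} + \frac{1}{4} \left(-20\right) = - \frac{3}{2} - 5 = - \frac{13}{2} \approx -6.5$)
$\left(32 + 23\right) \left(U + \left(7 - 31\right)\right) \left(9 + 70\right) = \left(32 + 23\right) \left(- \frac{13}{2} + \left(7 - 31\right)\right) \left(9 + 70\right) = 55 \left(- \frac{13}{2} - 24\right) 79 = 55 \left(- \frac{61}{2}\right) 79 = \left(- \frac{3355}{2}\right) 79 = - \frac{265045}{2}$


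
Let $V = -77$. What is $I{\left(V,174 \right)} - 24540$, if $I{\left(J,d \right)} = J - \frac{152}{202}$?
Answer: $- \frac{2486393}{101} \approx -24618.0$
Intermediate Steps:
$I{\left(J,d \right)} = - \frac{76}{101} + J$ ($I{\left(J,d \right)} = J - \frac{76}{101} = - \frac{76}{101} + J$)
$I{\left(V,174 \right)} - 24540 = \left(- \frac{76}{101} - 77\right) - 24540 = - \frac{7853}{101} - 24540 = - \frac{2486393}{101}$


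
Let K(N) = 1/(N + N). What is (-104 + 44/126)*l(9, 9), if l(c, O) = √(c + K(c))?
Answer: -3265*√326/189 ≈ -311.91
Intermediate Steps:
K(N) = 1/(2*N)
l(c, O) = √(c + 1/(2*c))
(-104 + 44/126)*l(9, 9) = (-104 + 44/126)*(√(2/9 + 4*9)/2) = (-104 + 44*(1/126))*(√(2*(⅑) + 36)/2) = (-104 + 22/63)*(√(2/9 + 36)/2) = -3265*√(326/9)/63 = -3265*√326/3/63 = -3265*√326/189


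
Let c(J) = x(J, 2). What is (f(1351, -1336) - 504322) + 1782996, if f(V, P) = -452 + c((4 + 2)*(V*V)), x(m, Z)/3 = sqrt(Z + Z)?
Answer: 1278228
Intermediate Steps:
x(m, Z) = 3*sqrt(2)*sqrt(Z) (x(m, Z) = 3*sqrt(Z + Z) = 3*sqrt(2*Z) = 3*(sqrt(2)*sqrt(Z)) = 3*sqrt(2)*sqrt(Z))
c(J) = 6 (c(J) = 3*sqrt(2)*sqrt(2) = 6)
f(V, P) = -446 (f(V, P) = -452 + 6 = -446)
(f(1351, -1336) - 504322) + 1782996 = (-446 - 504322) + 1782996 = -504768 + 1782996 = 1278228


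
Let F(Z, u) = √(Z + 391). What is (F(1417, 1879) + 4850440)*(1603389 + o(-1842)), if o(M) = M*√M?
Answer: 12*(534463 - 614*I*√1842)*(1212610 + √113) ≈ 7.7772e+12 - 3.8346e+11*I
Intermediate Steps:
F(Z, u) = √(391 + Z)
o(M) = M^(3/2)
(F(1417, 1879) + 4850440)*(1603389 + o(-1842)) = (√(391 + 1417) + 4850440)*(1603389 + (-1842)^(3/2)) = (√1808 + 4850440)*(1603389 - 1842*I*√1842) = (4*√113 + 4850440)*(1603389 - 1842*I*√1842) = (4850440 + 4*√113)*(1603389 - 1842*I*√1842) = (1603389 - 1842*I*√1842)*(4850440 + 4*√113)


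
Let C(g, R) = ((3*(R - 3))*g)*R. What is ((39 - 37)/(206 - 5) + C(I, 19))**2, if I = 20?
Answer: 13441330402564/40401 ≈ 3.3270e+8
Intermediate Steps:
C(g, R) = R*g*(-9 + 3*R) (C(g, R) = ((3*(-3 + R))*g)*R = ((-9 + 3*R)*g)*R = (g*(-9 + 3*R))*R = R*g*(-9 + 3*R))
((39 - 37)/(206 - 5) + C(I, 19))**2 = ((39 - 37)/(206 - 5) + 3*19*20*(-3 + 19))**2 = (2/201 + 3*19*20*16)**2 = (2*(1/201) + 18240)**2 = (2/201 + 18240)**2 = (3666242/201)**2 = 13441330402564/40401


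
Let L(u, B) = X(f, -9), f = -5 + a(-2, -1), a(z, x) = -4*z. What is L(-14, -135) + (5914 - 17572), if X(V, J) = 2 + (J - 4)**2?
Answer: -11487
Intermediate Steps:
f = 3 (f = -5 - 4*(-2) = -5 + 8 = 3)
X(V, J) = 2 + (-4 + J)**2
L(u, B) = 171 (L(u, B) = 2 + (-4 - 9)**2 = 2 + (-13)**2 = 2 + 169 = 171)
L(-14, -135) + (5914 - 17572) = 171 + (5914 - 17572) = 171 - 11658 = -11487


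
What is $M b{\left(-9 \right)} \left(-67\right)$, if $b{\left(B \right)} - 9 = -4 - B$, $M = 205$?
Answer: $-192290$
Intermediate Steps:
$b{\left(B \right)} = 5 - B$ ($b{\left(B \right)} = 9 - \left(4 + B\right) = 5 - B$)
$M b{\left(-9 \right)} \left(-67\right) = 205 \left(5 - -9\right) \left(-67\right) = 205 \left(5 + 9\right) \left(-67\right) = 205 \cdot 14 \left(-67\right) = 2870 \left(-67\right) = -192290$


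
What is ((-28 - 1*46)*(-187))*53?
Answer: 733414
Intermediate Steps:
((-28 - 1*46)*(-187))*53 = ((-28 - 46)*(-187))*53 = -74*(-187)*53 = 13838*53 = 733414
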